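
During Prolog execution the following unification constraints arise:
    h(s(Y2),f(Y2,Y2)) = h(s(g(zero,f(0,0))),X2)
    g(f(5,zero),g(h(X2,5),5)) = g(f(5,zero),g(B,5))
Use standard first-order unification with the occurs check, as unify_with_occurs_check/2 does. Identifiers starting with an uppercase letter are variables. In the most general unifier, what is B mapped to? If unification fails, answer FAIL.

Decompose h/2: s(Y2) = s(g(zero,f(0,0))),  f(Y2,Y2) = X2.
Decompose s/1: Y2 = g(zero,f(0,0)).
Bind Y2 := g(zero,f(0,0)); substituting into the one remaining equation that mentions Y2 gives: f(g(zero,f(0,0)),g(zero,f(0,0))) = X2.
Bind X2 := f(g(zero,f(0,0)),g(zero,f(0,0))); substituting into the remaining equation gives: g(f(5,zero),g(h(f(g(zero,f(0,0)),g(zero,f(0,0))),5),5)) = g(f(5,zero),g(B,5)).
Decompose g/2: f(5,zero) = f(5,zero),  g(h(f(g(zero,f(0,0)),g(zero,f(0,0))),5),5) = g(B,5).
Delete trivial equation f(5,zero) = f(5,zero).
Decompose g/2: h(f(g(zero,f(0,0)),g(zero,f(0,0))),5) = B,  5 = 5.
Bind B := h(f(g(zero,f(0,0)),g(zero,f(0,0))),5); no other remaining equation mentions B.
Delete trivial equation 5 = 5.
MGU = { Y2 -> g(zero,f(0,0)), X2 -> f(g(zero,f(0,0)),g(zero,f(0,0))), B -> h(f(g(zero,f(0,0)),g(zero,f(0,0))),5) }, so B -> h(f(g(zero,f(0,0)),g(zero,f(0,0))),5).

h(f(g(zero,f(0,0)),g(zero,f(0,0))),5)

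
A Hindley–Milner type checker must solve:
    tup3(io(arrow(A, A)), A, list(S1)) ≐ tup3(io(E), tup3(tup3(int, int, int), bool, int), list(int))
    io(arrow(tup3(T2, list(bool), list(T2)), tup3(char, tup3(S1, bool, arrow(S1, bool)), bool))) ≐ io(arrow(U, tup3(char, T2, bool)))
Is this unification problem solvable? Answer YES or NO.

YES

Decompose tup3/3: io(arrow(A, A)) ≐ io(E),  A ≐ tup3(tup3(int, int, int), bool, int),  list(S1) ≐ list(int).
Decompose io/1: arrow(A, A) ≐ E.
Bind E := arrow(A, A); no other remaining equation mentions E.
Bind A := tup3(tup3(int, int, int), bool, int); no other remaining equation mentions A. Substituting into the earlier binding gives E := arrow(tup3(tup3(int, int, int), bool, int), tup3(tup3(int, int, int), bool, int)).
Decompose list/1: S1 ≐ int.
Bind S1 := int; substituting into the remaining equation gives: io(arrow(tup3(T2, list(bool), list(T2)), tup3(char, tup3(int, bool, arrow(int, bool)), bool))) ≐ io(arrow(U, tup3(char, T2, bool))).
Decompose io/1: arrow(tup3(T2, list(bool), list(T2)), tup3(char, tup3(int, bool, arrow(int, bool)), bool)) ≐ arrow(U, tup3(char, T2, bool)).
Decompose arrow/2: tup3(T2, list(bool), list(T2)) ≐ U,  tup3(char, tup3(int, bool, arrow(int, bool)), bool) ≐ tup3(char, T2, bool).
Bind U := tup3(T2, list(bool), list(T2)); no other remaining equation mentions U.
Decompose tup3/3: char ≐ char,  tup3(int, bool, arrow(int, bool)) ≐ T2,  bool ≐ bool.
Delete trivial equation char ≐ char.
Bind T2 := tup3(int, bool, arrow(int, bool)); no other remaining equation mentions T2. Substituting into the earlier binding gives U := tup3(tup3(int, bool, arrow(int, bool)), list(bool), list(tup3(int, bool, arrow(int, bool)))).
Delete trivial equation bool ≐ bool.
No equations remain and no clash or occurs-check failure arose, so a unifier exists.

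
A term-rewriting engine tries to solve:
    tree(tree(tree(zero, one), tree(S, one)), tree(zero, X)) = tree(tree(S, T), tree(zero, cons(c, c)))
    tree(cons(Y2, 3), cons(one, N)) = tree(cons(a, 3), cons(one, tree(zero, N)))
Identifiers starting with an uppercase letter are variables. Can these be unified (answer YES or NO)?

NO

Decompose tree/2: tree(tree(zero, one), tree(S, one)) = tree(S, T),  tree(zero, X) = tree(zero, cons(c, c)).
Decompose tree/2: tree(zero, one) = S,  tree(S, one) = T.
Bind S := tree(zero, one); substituting into the one remaining equation that mentions S gives: tree(tree(zero, one), one) = T.
Bind T := tree(tree(zero, one), one); no other remaining equation mentions T.
Decompose tree/2: zero = zero,  X = cons(c, c).
Delete trivial equation zero = zero.
Bind X := cons(c, c); no other remaining equation mentions X.
Decompose tree/2: cons(Y2, 3) = cons(a, 3),  cons(one, N) = cons(one, tree(zero, N)).
Decompose cons/2: Y2 = a,  3 = 3.
Bind Y2 := a; no other remaining equation mentions Y2.
Delete trivial equation 3 = 3.
Decompose cons/2: one = one,  N = tree(zero, N).
Delete trivial equation one = one.
Occurs check fails: N occurs in tree(zero, N); the equation N = tree(zero, N) has no finite solution.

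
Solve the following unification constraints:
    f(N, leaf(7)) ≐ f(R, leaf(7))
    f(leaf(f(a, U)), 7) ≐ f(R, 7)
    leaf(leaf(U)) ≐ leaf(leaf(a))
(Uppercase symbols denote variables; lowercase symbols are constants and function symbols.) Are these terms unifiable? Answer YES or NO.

YES

Decompose f/2: N ≐ R,  leaf(7) ≐ leaf(7).
Bind N := R; no other remaining equation mentions N.
Delete trivial equation leaf(7) ≐ leaf(7).
Decompose f/2: leaf(f(a, U)) ≐ R,  7 ≐ 7.
Bind R := leaf(f(a, U)); no other remaining equation mentions R. Substituting into the earlier binding gives N := leaf(f(a, U)).
Delete trivial equation 7 ≐ 7.
Decompose leaf/1: leaf(U) ≐ leaf(a).
Decompose leaf/1: U ≐ a.
Bind U := a. Substituting into the earlier bindings gives N := leaf(f(a, a)), R := leaf(f(a, a)).
No equations remain and no clash or occurs-check failure arose, so a unifier exists.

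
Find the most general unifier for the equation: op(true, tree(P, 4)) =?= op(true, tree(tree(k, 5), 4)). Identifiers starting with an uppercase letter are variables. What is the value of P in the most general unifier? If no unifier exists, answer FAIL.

tree(k, 5)

Decompose op/2: true =?= true,  tree(P, 4) =?= tree(tree(k, 5), 4).
Delete trivial equation true =?= true.
Decompose tree/2: P =?= tree(k, 5),  4 =?= 4.
Bind P := tree(k, 5); no other remaining equation mentions P.
Delete trivial equation 4 =?= 4.
MGU = { P := tree(k, 5) }, so P := tree(k, 5).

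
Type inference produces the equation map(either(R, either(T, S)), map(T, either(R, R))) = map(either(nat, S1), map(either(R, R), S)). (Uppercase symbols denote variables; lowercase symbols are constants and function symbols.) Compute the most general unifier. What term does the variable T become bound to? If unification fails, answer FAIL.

either(nat, nat)

Decompose map/2: either(R, either(T, S)) = either(nat, S1),  map(T, either(R, R)) = map(either(R, R), S).
Decompose either/2: R = nat,  either(T, S) = S1.
Bind R := nat; substituting into the one remaining equation that mentions R gives: map(T, either(nat, nat)) = map(either(nat, nat), S).
Bind S1 := either(T, S); no other remaining equation mentions S1.
Decompose map/2: T = either(nat, nat),  either(nat, nat) = S.
Bind T := either(nat, nat); no other remaining equation mentions T. Substituting into the earlier binding gives S1 := either(either(nat, nat), S).
Bind S := either(nat, nat). Substituting into the earlier binding gives S1 := either(either(nat, nat), either(nat, nat)).
MGU = { R ↦ nat, S1 ↦ either(either(nat, nat), either(nat, nat)), T ↦ either(nat, nat), S ↦ either(nat, nat) }, so T ↦ either(nat, nat).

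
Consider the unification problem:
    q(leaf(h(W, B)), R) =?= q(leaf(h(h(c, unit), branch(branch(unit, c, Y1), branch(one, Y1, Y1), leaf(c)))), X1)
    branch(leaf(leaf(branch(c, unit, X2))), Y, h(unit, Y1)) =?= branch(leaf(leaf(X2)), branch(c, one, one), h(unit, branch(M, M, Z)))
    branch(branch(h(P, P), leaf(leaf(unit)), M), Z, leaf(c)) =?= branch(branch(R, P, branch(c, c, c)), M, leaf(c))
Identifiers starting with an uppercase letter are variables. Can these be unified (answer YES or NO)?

NO

Decompose q/2: leaf(h(W, B)) =?= leaf(h(h(c, unit), branch(branch(unit, c, Y1), branch(one, Y1, Y1), leaf(c)))),  R =?= X1.
Decompose leaf/1: h(W, B) =?= h(h(c, unit), branch(branch(unit, c, Y1), branch(one, Y1, Y1), leaf(c))).
Decompose h/2: W =?= h(c, unit),  B =?= branch(branch(unit, c, Y1), branch(one, Y1, Y1), leaf(c)).
Bind W := h(c, unit); no other remaining equation mentions W.
Bind B := branch(branch(unit, c, Y1), branch(one, Y1, Y1), leaf(c)); no other remaining equation mentions B.
Bind R := X1; substituting into the one remaining equation that mentions R gives: branch(branch(h(P, P), leaf(leaf(unit)), M), Z, leaf(c)) =?= branch(branch(X1, P, branch(c, c, c)), M, leaf(c)).
Decompose branch/3: leaf(leaf(branch(c, unit, X2))) =?= leaf(leaf(X2)),  Y =?= branch(c, one, one),  h(unit, Y1) =?= h(unit, branch(M, M, Z)).
Decompose leaf/1: leaf(branch(c, unit, X2)) =?= leaf(X2).
Decompose leaf/1: branch(c, unit, X2) =?= X2.
Occurs check fails: X2 occurs in branch(c, unit, X2); the equation X2 =?= branch(c, unit, X2) has no finite solution.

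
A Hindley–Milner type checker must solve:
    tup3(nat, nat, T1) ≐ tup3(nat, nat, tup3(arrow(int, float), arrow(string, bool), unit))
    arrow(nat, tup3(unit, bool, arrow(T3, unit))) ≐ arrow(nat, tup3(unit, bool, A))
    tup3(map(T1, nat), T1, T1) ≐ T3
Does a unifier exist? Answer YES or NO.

Decompose tup3/3: nat ≐ nat,  nat ≐ nat,  T1 ≐ tup3(arrow(int, float), arrow(string, bool), unit).
Delete trivial equation nat ≐ nat.
Delete trivial equation nat ≐ nat.
Bind T1 := tup3(arrow(int, float), arrow(string, bool), unit); substituting into the one remaining equation that mentions T1 gives: tup3(map(tup3(arrow(int, float), arrow(string, bool), unit), nat), tup3(arrow(int, float), arrow(string, bool), unit), tup3(arrow(int, float), arrow(string, bool), unit)) ≐ T3.
Decompose arrow/2: nat ≐ nat,  tup3(unit, bool, arrow(T3, unit)) ≐ tup3(unit, bool, A).
Delete trivial equation nat ≐ nat.
Decompose tup3/3: unit ≐ unit,  bool ≐ bool,  arrow(T3, unit) ≐ A.
Delete trivial equation unit ≐ unit.
Delete trivial equation bool ≐ bool.
Bind A := arrow(T3, unit); no other remaining equation mentions A.
Bind T3 := tup3(map(tup3(arrow(int, float), arrow(string, bool), unit), nat), tup3(arrow(int, float), arrow(string, bool), unit), tup3(arrow(int, float), arrow(string, bool), unit)). Substituting into the earlier binding gives A := arrow(tup3(map(tup3(arrow(int, float), arrow(string, bool), unit), nat), tup3(arrow(int, float), arrow(string, bool), unit), tup3(arrow(int, float), arrow(string, bool), unit)), unit).
No equations remain and no clash or occurs-check failure arose, so a unifier exists.

YES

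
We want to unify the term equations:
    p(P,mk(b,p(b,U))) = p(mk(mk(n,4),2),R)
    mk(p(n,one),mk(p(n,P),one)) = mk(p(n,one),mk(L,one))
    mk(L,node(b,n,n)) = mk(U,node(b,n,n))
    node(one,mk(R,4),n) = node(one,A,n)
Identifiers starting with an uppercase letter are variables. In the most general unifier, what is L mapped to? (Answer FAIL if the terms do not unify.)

p(n,mk(mk(n,4),2))

Decompose p/2: P = mk(mk(n,4),2),  mk(b,p(b,U)) = R.
Bind P := mk(mk(n,4),2); substituting into the one remaining equation that mentions P gives: mk(p(n,one),mk(p(n,mk(mk(n,4),2)),one)) = mk(p(n,one),mk(L,one)).
Bind R := mk(b,p(b,U)); substituting into the one remaining equation that mentions R gives: node(one,mk(mk(b,p(b,U)),4),n) = node(one,A,n).
Decompose mk/2: p(n,one) = p(n,one),  mk(p(n,mk(mk(n,4),2)),one) = mk(L,one).
Delete trivial equation p(n,one) = p(n,one).
Decompose mk/2: p(n,mk(mk(n,4),2)) = L,  one = one.
Bind L := p(n,mk(mk(n,4),2)); substituting into the one remaining equation that mentions L gives: mk(p(n,mk(mk(n,4),2)),node(b,n,n)) = mk(U,node(b,n,n)).
Delete trivial equation one = one.
Decompose mk/2: p(n,mk(mk(n,4),2)) = U,  node(b,n,n) = node(b,n,n).
Bind U := p(n,mk(mk(n,4),2)); substituting into the one remaining equation that mentions U gives: node(one,mk(mk(b,p(b,p(n,mk(mk(n,4),2)))),4),n) = node(one,A,n). Substituting into the earlier binding gives R := mk(b,p(b,p(n,mk(mk(n,4),2)))).
Delete trivial equation node(b,n,n) = node(b,n,n).
Decompose node/3: one = one,  mk(mk(b,p(b,p(n,mk(mk(n,4),2)))),4) = A,  n = n.
Delete trivial equation one = one.
Bind A := mk(mk(b,p(b,p(n,mk(mk(n,4),2)))),4); no other remaining equation mentions A.
Delete trivial equation n = n.
MGU = { P -> mk(mk(n,4),2), R -> mk(b,p(b,p(n,mk(mk(n,4),2)))), L -> p(n,mk(mk(n,4),2)), U -> p(n,mk(mk(n,4),2)), A -> mk(mk(b,p(b,p(n,mk(mk(n,4),2)))),4) }, so L -> p(n,mk(mk(n,4),2)).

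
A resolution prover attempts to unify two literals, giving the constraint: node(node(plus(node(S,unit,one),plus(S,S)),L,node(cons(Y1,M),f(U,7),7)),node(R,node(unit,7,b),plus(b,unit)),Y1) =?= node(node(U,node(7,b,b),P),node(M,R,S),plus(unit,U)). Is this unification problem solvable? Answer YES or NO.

YES

Decompose node/3: node(plus(node(S,unit,one),plus(S,S)),L,node(cons(Y1,M),f(U,7),7)) =?= node(U,node(7,b,b),P),  node(R,node(unit,7,b),plus(b,unit)) =?= node(M,R,S),  Y1 =?= plus(unit,U).
Decompose node/3: plus(node(S,unit,one),plus(S,S)) =?= U,  L =?= node(7,b,b),  node(cons(Y1,M),f(U,7),7) =?= P.
Bind U := plus(node(S,unit,one),plus(S,S)); substituting into the 2 remaining equations that mention U gives: node(cons(Y1,M),f(plus(node(S,unit,one),plus(S,S)),7),7) =?= P,  Y1 =?= plus(unit,plus(node(S,unit,one),plus(S,S))).
Bind L := node(7,b,b); no other remaining equation mentions L.
Bind P := node(cons(Y1,M),f(plus(node(S,unit,one),plus(S,S)),7),7); no other remaining equation mentions P.
Decompose node/3: R =?= M,  node(unit,7,b) =?= R,  plus(b,unit) =?= S.
Bind R := M; substituting into the one remaining equation that mentions R gives: node(unit,7,b) =?= M.
Bind M := node(unit,7,b); no other remaining equation mentions M. Substituting into the earlier bindings gives P := node(cons(Y1,node(unit,7,b)),f(plus(node(S,unit,one),plus(S,S)),7),7), R := node(unit,7,b).
Bind S := plus(b,unit); substituting into the remaining equation gives: Y1 =?= plus(unit,plus(node(plus(b,unit),unit,one),plus(plus(b,unit),plus(b,unit)))). Substituting into the earlier bindings gives U := plus(node(plus(b,unit),unit,one),plus(plus(b,unit),plus(b,unit))), P := node(cons(Y1,node(unit,7,b)),f(plus(node(plus(b,unit),unit,one),plus(plus(b,unit),plus(b,unit))),7),7).
Bind Y1 := plus(unit,plus(node(plus(b,unit),unit,one),plus(plus(b,unit),plus(b,unit)))). Substituting into the earlier binding gives P := node(cons(plus(unit,plus(node(plus(b,unit),unit,one),plus(plus(b,unit),plus(b,unit)))),node(unit,7,b)),f(plus(node(plus(b,unit),unit,one),plus(plus(b,unit),plus(b,unit))),7),7).
No equations remain and no clash or occurs-check failure arose, so a unifier exists.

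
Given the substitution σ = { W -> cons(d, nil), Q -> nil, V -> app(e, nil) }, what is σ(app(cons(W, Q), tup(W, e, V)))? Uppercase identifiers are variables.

Replace each occurrence of W with cons(d, nil).
Replace each occurrence of Q with nil.
Replace each occurrence of V with app(e, nil).
Result: app(cons(cons(d, nil), nil), tup(cons(d, nil), e, app(e, nil))).

app(cons(cons(d, nil), nil), tup(cons(d, nil), e, app(e, nil)))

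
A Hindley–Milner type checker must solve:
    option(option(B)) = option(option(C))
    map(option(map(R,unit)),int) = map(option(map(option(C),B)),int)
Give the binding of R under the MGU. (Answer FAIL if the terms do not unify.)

option(unit)

Decompose option/1: option(B) = option(C).
Decompose option/1: B = C.
Bind B := C; substituting into the remaining equation gives: map(option(map(R,unit)),int) = map(option(map(option(C),C)),int).
Decompose map/2: option(map(R,unit)) = option(map(option(C),C)),  int = int.
Decompose option/1: map(R,unit) = map(option(C),C).
Decompose map/2: R = option(C),  unit = C.
Bind R := option(C); no other remaining equation mentions R.
Bind C := unit; no other remaining equation mentions C. Substituting into the earlier bindings gives B := unit, R := option(unit).
Delete trivial equation int = int.
MGU = { B := unit, R := option(unit), C := unit }, so R := option(unit).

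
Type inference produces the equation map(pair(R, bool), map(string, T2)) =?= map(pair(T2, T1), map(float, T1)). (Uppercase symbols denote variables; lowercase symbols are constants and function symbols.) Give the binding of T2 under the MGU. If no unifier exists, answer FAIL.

FAIL

Decompose map/2: pair(R, bool) =?= pair(T2, T1),  map(string, T2) =?= map(float, T1).
Decompose pair/2: R =?= T2,  bool =?= T1.
Bind R := T2; no other remaining equation mentions R.
Bind T1 := bool; substituting into the remaining equation gives: map(string, T2) =?= map(float, bool).
Decompose map/2: string =?= float,  T2 =?= bool.
Clash: constants string and float differ; no unifier exists.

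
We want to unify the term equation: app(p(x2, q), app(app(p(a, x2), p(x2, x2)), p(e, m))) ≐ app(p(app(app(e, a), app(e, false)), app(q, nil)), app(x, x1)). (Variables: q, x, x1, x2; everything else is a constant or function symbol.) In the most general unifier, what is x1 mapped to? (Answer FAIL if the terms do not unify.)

FAIL

Decompose app/2: p(x2, q) ≐ p(app(app(e, a), app(e, false)), app(q, nil)),  app(app(p(a, x2), p(x2, x2)), p(e, m)) ≐ app(x, x1).
Decompose p/2: x2 ≐ app(app(e, a), app(e, false)),  q ≐ app(q, nil).
Bind x2 := app(app(e, a), app(e, false)); substituting into the one remaining equation that mentions x2 gives: app(app(p(a, app(app(e, a), app(e, false))), p(app(app(e, a), app(e, false)), app(app(e, a), app(e, false)))), p(e, m)) ≐ app(x, x1).
Occurs check fails: q occurs in app(q, nil); the equation q ≐ app(q, nil) has no finite solution.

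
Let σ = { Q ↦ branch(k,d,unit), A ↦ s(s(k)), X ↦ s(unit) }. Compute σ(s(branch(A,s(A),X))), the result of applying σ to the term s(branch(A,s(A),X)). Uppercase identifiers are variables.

s(branch(s(s(k)),s(s(s(k))),s(unit)))

Replace each occurrence of A with s(s(k)).
Replace each occurrence of X with s(unit).
Result: s(branch(s(s(k)),s(s(s(k))),s(unit))).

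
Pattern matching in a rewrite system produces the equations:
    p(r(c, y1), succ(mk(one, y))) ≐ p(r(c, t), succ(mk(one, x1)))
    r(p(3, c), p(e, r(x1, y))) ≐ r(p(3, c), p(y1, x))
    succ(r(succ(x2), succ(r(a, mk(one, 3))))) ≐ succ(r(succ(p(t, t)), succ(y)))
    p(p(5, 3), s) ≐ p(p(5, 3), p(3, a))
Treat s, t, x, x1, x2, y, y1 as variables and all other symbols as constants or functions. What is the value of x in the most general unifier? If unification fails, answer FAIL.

r(r(a, mk(one, 3)), r(a, mk(one, 3)))

Decompose p/2: r(c, y1) ≐ r(c, t),  succ(mk(one, y)) ≐ succ(mk(one, x1)).
Decompose r/2: c ≐ c,  y1 ≐ t.
Delete trivial equation c ≐ c.
Bind y1 := t; substituting into the one remaining equation that mentions y1 gives: r(p(3, c), p(e, r(x1, y))) ≐ r(p(3, c), p(t, x)).
Decompose succ/1: mk(one, y) ≐ mk(one, x1).
Decompose mk/2: one ≐ one,  y ≐ x1.
Delete trivial equation one ≐ one.
Bind y := x1; substituting into the 2 remaining equations that mention y gives: r(p(3, c), p(e, r(x1, x1))) ≐ r(p(3, c), p(t, x)),  succ(r(succ(x2), succ(r(a, mk(one, 3))))) ≐ succ(r(succ(p(t, t)), succ(x1))).
Decompose r/2: p(3, c) ≐ p(3, c),  p(e, r(x1, x1)) ≐ p(t, x).
Delete trivial equation p(3, c) ≐ p(3, c).
Decompose p/2: e ≐ t,  r(x1, x1) ≐ x.
Bind t := e; substituting into the one remaining equation that mentions t gives: succ(r(succ(x2), succ(r(a, mk(one, 3))))) ≐ succ(r(succ(p(e, e)), succ(x1))). Substituting into the earlier binding gives y1 := e.
Bind x := r(x1, x1); no other remaining equation mentions x.
Decompose succ/1: r(succ(x2), succ(r(a, mk(one, 3)))) ≐ r(succ(p(e, e)), succ(x1)).
Decompose r/2: succ(x2) ≐ succ(p(e, e)),  succ(r(a, mk(one, 3))) ≐ succ(x1).
Decompose succ/1: x2 ≐ p(e, e).
Bind x2 := p(e, e); no other remaining equation mentions x2.
Decompose succ/1: r(a, mk(one, 3)) ≐ x1.
Bind x1 := r(a, mk(one, 3)); no other remaining equation mentions x1. Substituting into the earlier bindings gives y := r(a, mk(one, 3)), x := r(r(a, mk(one, 3)), r(a, mk(one, 3))).
Decompose p/2: p(5, 3) ≐ p(5, 3),  s ≐ p(3, a).
Delete trivial equation p(5, 3) ≐ p(5, 3).
Bind s := p(3, a).
MGU = { y1 ↦ e, y ↦ r(a, mk(one, 3)), t ↦ e, x ↦ r(r(a, mk(one, 3)), r(a, mk(one, 3))), x2 ↦ p(e, e), x1 ↦ r(a, mk(one, 3)), s ↦ p(3, a) }, so x ↦ r(r(a, mk(one, 3)), r(a, mk(one, 3))).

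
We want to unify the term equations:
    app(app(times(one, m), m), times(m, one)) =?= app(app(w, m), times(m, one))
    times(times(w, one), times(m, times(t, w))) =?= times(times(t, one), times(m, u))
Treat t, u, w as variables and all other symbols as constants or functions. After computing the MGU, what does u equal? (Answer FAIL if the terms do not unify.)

Decompose app/2: app(times(one, m), m) =?= app(w, m),  times(m, one) =?= times(m, one).
Decompose app/2: times(one, m) =?= w,  m =?= m.
Bind w := times(one, m); substituting into the one remaining equation that mentions w gives: times(times(times(one, m), one), times(m, times(t, times(one, m)))) =?= times(times(t, one), times(m, u)).
Delete trivial equation m =?= m.
Delete trivial equation times(m, one) =?= times(m, one).
Decompose times/2: times(times(one, m), one) =?= times(t, one),  times(m, times(t, times(one, m))) =?= times(m, u).
Decompose times/2: times(one, m) =?= t,  one =?= one.
Bind t := times(one, m); substituting into the one remaining equation that mentions t gives: times(m, times(times(one, m), times(one, m))) =?= times(m, u).
Delete trivial equation one =?= one.
Decompose times/2: m =?= m,  times(times(one, m), times(one, m)) =?= u.
Delete trivial equation m =?= m.
Bind u := times(times(one, m), times(one, m)).
MGU = { w := times(one, m), t := times(one, m), u := times(times(one, m), times(one, m)) }, so u := times(times(one, m), times(one, m)).

times(times(one, m), times(one, m))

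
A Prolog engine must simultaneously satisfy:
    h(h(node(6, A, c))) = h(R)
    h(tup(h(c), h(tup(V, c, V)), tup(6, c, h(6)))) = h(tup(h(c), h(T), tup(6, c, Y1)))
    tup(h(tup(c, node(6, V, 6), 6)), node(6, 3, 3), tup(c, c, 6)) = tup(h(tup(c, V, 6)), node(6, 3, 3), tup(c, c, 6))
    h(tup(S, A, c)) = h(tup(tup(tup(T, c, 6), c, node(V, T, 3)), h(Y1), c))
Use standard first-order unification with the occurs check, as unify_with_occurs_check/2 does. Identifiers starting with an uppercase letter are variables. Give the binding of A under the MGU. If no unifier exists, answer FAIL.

FAIL

Decompose h/1: h(node(6, A, c)) = R.
Bind R := h(node(6, A, c)); no other remaining equation mentions R.
Decompose h/1: tup(h(c), h(tup(V, c, V)), tup(6, c, h(6))) = tup(h(c), h(T), tup(6, c, Y1)).
Decompose tup/3: h(c) = h(c),  h(tup(V, c, V)) = h(T),  tup(6, c, h(6)) = tup(6, c, Y1).
Delete trivial equation h(c) = h(c).
Decompose h/1: tup(V, c, V) = T.
Bind T := tup(V, c, V); substituting into the one remaining equation that mentions T gives: h(tup(S, A, c)) = h(tup(tup(tup(tup(V, c, V), c, 6), c, node(V, tup(V, c, V), 3)), h(Y1), c)).
Decompose tup/3: 6 = 6,  c = c,  h(6) = Y1.
Delete trivial equation 6 = 6.
Delete trivial equation c = c.
Bind Y1 := h(6); substituting into the one remaining equation that mentions Y1 gives: h(tup(S, A, c)) = h(tup(tup(tup(tup(V, c, V), c, 6), c, node(V, tup(V, c, V), 3)), h(h(6)), c)).
Decompose tup/3: h(tup(c, node(6, V, 6), 6)) = h(tup(c, V, 6)),  node(6, 3, 3) = node(6, 3, 3),  tup(c, c, 6) = tup(c, c, 6).
Decompose h/1: tup(c, node(6, V, 6), 6) = tup(c, V, 6).
Decompose tup/3: c = c,  node(6, V, 6) = V,  6 = 6.
Delete trivial equation c = c.
Occurs check fails: V occurs in node(6, V, 6); the equation V = node(6, V, 6) has no finite solution.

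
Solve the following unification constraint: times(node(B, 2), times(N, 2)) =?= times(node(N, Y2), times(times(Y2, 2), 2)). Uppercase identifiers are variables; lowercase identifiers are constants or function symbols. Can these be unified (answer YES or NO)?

Decompose times/2: node(B, 2) =?= node(N, Y2),  times(N, 2) =?= times(times(Y2, 2), 2).
Decompose node/2: B =?= N,  2 =?= Y2.
Bind B := N; no other remaining equation mentions B.
Bind Y2 := 2; substituting into the remaining equation gives: times(N, 2) =?= times(times(2, 2), 2).
Decompose times/2: N =?= times(2, 2),  2 =?= 2.
Bind N := times(2, 2); no other remaining equation mentions N. Substituting into the earlier binding gives B := times(2, 2).
Delete trivial equation 2 =?= 2.
No equations remain and no clash or occurs-check failure arose, so a unifier exists.

YES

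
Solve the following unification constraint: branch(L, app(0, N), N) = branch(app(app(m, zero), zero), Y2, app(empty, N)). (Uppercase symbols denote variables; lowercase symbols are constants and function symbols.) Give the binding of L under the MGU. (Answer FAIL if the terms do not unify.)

Decompose branch/3: L = app(app(m, zero), zero),  app(0, N) = Y2,  N = app(empty, N).
Bind L := app(app(m, zero), zero); no other remaining equation mentions L.
Bind Y2 := app(0, N); no other remaining equation mentions Y2.
Occurs check fails: N occurs in app(empty, N); the equation N = app(empty, N) has no finite solution.

FAIL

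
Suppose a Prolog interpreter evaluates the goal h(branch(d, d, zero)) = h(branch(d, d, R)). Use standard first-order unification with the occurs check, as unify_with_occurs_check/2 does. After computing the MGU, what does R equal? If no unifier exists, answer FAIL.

Decompose h/1: branch(d, d, zero) = branch(d, d, R).
Decompose branch/3: d = d,  d = d,  zero = R.
Delete trivial equation d = d.
Delete trivial equation d = d.
Bind R := zero.
MGU = { R = zero }, so R = zero.

zero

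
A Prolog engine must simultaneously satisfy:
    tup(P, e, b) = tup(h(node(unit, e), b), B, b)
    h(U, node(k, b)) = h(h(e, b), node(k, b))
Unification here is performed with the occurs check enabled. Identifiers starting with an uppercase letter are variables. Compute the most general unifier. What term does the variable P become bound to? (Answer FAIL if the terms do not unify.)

Decompose tup/3: P = h(node(unit, e), b),  e = B,  b = b.
Bind P := h(node(unit, e), b); no other remaining equation mentions P.
Bind B := e; no other remaining equation mentions B.
Delete trivial equation b = b.
Decompose h/2: U = h(e, b),  node(k, b) = node(k, b).
Bind U := h(e, b); no other remaining equation mentions U.
Delete trivial equation node(k, b) = node(k, b).
MGU = { P = h(node(unit, e), b), B = e, U = h(e, b) }, so P = h(node(unit, e), b).

h(node(unit, e), b)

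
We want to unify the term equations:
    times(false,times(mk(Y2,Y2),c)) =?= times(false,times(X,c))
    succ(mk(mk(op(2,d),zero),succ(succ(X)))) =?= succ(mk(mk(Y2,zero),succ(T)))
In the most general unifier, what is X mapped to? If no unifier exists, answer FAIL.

mk(op(2,d),op(2,d))

Decompose times/2: false =?= false,  times(mk(Y2,Y2),c) =?= times(X,c).
Delete trivial equation false =?= false.
Decompose times/2: mk(Y2,Y2) =?= X,  c =?= c.
Bind X := mk(Y2,Y2); substituting into the one remaining equation that mentions X gives: succ(mk(mk(op(2,d),zero),succ(succ(mk(Y2,Y2))))) =?= succ(mk(mk(Y2,zero),succ(T))).
Delete trivial equation c =?= c.
Decompose succ/1: mk(mk(op(2,d),zero),succ(succ(mk(Y2,Y2)))) =?= mk(mk(Y2,zero),succ(T)).
Decompose mk/2: mk(op(2,d),zero) =?= mk(Y2,zero),  succ(succ(mk(Y2,Y2))) =?= succ(T).
Decompose mk/2: op(2,d) =?= Y2,  zero =?= zero.
Bind Y2 := op(2,d); substituting into the one remaining equation that mentions Y2 gives: succ(succ(mk(op(2,d),op(2,d)))) =?= succ(T). Substituting into the earlier binding gives X := mk(op(2,d),op(2,d)).
Delete trivial equation zero =?= zero.
Decompose succ/1: succ(mk(op(2,d),op(2,d))) =?= T.
Bind T := succ(mk(op(2,d),op(2,d))).
MGU = { X -> mk(op(2,d),op(2,d)), Y2 -> op(2,d), T -> succ(mk(op(2,d),op(2,d))) }, so X -> mk(op(2,d),op(2,d)).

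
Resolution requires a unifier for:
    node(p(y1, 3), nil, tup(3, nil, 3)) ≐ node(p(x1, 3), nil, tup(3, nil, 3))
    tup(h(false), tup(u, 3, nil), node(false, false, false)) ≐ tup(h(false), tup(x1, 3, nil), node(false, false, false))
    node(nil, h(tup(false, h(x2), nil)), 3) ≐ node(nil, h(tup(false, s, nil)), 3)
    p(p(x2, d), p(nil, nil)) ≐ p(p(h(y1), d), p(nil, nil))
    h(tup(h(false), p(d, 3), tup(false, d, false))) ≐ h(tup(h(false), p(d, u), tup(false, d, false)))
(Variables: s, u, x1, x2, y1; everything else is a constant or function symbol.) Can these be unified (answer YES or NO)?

Decompose node/3: p(y1, 3) ≐ p(x1, 3),  nil ≐ nil,  tup(3, nil, 3) ≐ tup(3, nil, 3).
Decompose p/2: y1 ≐ x1,  3 ≐ 3.
Bind y1 := x1; substituting into the one remaining equation that mentions y1 gives: p(p(x2, d), p(nil, nil)) ≐ p(p(h(x1), d), p(nil, nil)).
Delete trivial equation 3 ≐ 3.
Delete trivial equation nil ≐ nil.
Delete trivial equation tup(3, nil, 3) ≐ tup(3, nil, 3).
Decompose tup/3: h(false) ≐ h(false),  tup(u, 3, nil) ≐ tup(x1, 3, nil),  node(false, false, false) ≐ node(false, false, false).
Delete trivial equation h(false) ≐ h(false).
Decompose tup/3: u ≐ x1,  3 ≐ 3,  nil ≐ nil.
Bind u := x1; substituting into the one remaining equation that mentions u gives: h(tup(h(false), p(d, 3), tup(false, d, false))) ≐ h(tup(h(false), p(d, x1), tup(false, d, false))).
Delete trivial equation 3 ≐ 3.
Delete trivial equation nil ≐ nil.
Delete trivial equation node(false, false, false) ≐ node(false, false, false).
Decompose node/3: nil ≐ nil,  h(tup(false, h(x2), nil)) ≐ h(tup(false, s, nil)),  3 ≐ 3.
Delete trivial equation nil ≐ nil.
Decompose h/1: tup(false, h(x2), nil) ≐ tup(false, s, nil).
Decompose tup/3: false ≐ false,  h(x2) ≐ s,  nil ≐ nil.
Delete trivial equation false ≐ false.
Bind s := h(x2); no other remaining equation mentions s.
Delete trivial equation nil ≐ nil.
Delete trivial equation 3 ≐ 3.
Decompose p/2: p(x2, d) ≐ p(h(x1), d),  p(nil, nil) ≐ p(nil, nil).
Decompose p/2: x2 ≐ h(x1),  d ≐ d.
Bind x2 := h(x1); no other remaining equation mentions x2. Substituting into the earlier binding gives s := h(h(x1)).
Delete trivial equation d ≐ d.
Delete trivial equation p(nil, nil) ≐ p(nil, nil).
Decompose h/1: tup(h(false), p(d, 3), tup(false, d, false)) ≐ tup(h(false), p(d, x1), tup(false, d, false)).
Decompose tup/3: h(false) ≐ h(false),  p(d, 3) ≐ p(d, x1),  tup(false, d, false) ≐ tup(false, d, false).
Delete trivial equation h(false) ≐ h(false).
Decompose p/2: d ≐ d,  3 ≐ x1.
Delete trivial equation d ≐ d.
Bind x1 := 3; no other remaining equation mentions x1. Substituting into the earlier bindings gives y1 := 3, u := 3, s := h(h(3)), x2 := h(3).
Delete trivial equation tup(false, d, false) ≐ tup(false, d, false).
No equations remain and no clash or occurs-check failure arose, so a unifier exists.

YES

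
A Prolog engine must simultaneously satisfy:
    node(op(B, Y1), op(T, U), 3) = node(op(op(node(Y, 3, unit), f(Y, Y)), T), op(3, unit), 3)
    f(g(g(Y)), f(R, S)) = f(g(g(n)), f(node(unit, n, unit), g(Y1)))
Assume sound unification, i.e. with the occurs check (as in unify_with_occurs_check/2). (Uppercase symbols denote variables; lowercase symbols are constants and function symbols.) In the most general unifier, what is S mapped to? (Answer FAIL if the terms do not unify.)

g(3)

Decompose node/3: op(B, Y1) = op(op(node(Y, 3, unit), f(Y, Y)), T),  op(T, U) = op(3, unit),  3 = 3.
Decompose op/2: B = op(node(Y, 3, unit), f(Y, Y)),  Y1 = T.
Bind B := op(node(Y, 3, unit), f(Y, Y)); no other remaining equation mentions B.
Bind Y1 := T; substituting into the one remaining equation that mentions Y1 gives: f(g(g(Y)), f(R, S)) = f(g(g(n)), f(node(unit, n, unit), g(T))).
Decompose op/2: T = 3,  U = unit.
Bind T := 3; substituting into the one remaining equation that mentions T gives: f(g(g(Y)), f(R, S)) = f(g(g(n)), f(node(unit, n, unit), g(3))). Substituting into the earlier binding gives Y1 := 3.
Bind U := unit; no other remaining equation mentions U.
Delete trivial equation 3 = 3.
Decompose f/2: g(g(Y)) = g(g(n)),  f(R, S) = f(node(unit, n, unit), g(3)).
Decompose g/1: g(Y) = g(n).
Decompose g/1: Y = n.
Bind Y := n; no other remaining equation mentions Y. Substituting into the earlier binding gives B := op(node(n, 3, unit), f(n, n)).
Decompose f/2: R = node(unit, n, unit),  S = g(3).
Bind R := node(unit, n, unit); no other remaining equation mentions R.
Bind S := g(3).
MGU = { B = op(node(n, 3, unit), f(n, n)), Y1 = 3, T = 3, U = unit, Y = n, R = node(unit, n, unit), S = g(3) }, so S = g(3).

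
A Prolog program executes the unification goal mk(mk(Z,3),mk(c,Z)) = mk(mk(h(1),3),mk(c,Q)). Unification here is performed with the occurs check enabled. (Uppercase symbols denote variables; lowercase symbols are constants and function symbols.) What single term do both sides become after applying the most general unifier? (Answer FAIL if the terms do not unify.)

mk(mk(h(1),3),mk(c,h(1)))

Decompose mk/2: mk(Z,3) = mk(h(1),3),  mk(c,Z) = mk(c,Q).
Decompose mk/2: Z = h(1),  3 = 3.
Bind Z := h(1); substituting into the one remaining equation that mentions Z gives: mk(c,h(1)) = mk(c,Q).
Delete trivial equation 3 = 3.
Decompose mk/2: c = c,  h(1) = Q.
Delete trivial equation c = c.
Bind Q := h(1).
Applying the MGU to either side gives mk(mk(h(1),3),mk(c,h(1))).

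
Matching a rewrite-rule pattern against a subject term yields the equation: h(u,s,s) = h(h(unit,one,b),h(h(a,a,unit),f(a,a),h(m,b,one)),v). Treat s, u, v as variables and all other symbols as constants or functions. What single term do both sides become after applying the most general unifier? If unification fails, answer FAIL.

Decompose h/3: u = h(unit,one,b),  s = h(h(a,a,unit),f(a,a),h(m,b,one)),  s = v.
Bind u := h(unit,one,b); no other remaining equation mentions u.
Bind s := h(h(a,a,unit),f(a,a),h(m,b,one)); substituting into the remaining equation gives: h(h(a,a,unit),f(a,a),h(m,b,one)) = v.
Bind v := h(h(a,a,unit),f(a,a),h(m,b,one)).
Applying the MGU to either side gives h(h(unit,one,b),h(h(a,a,unit),f(a,a),h(m,b,one)),h(h(a,a,unit),f(a,a),h(m,b,one))).

h(h(unit,one,b),h(h(a,a,unit),f(a,a),h(m,b,one)),h(h(a,a,unit),f(a,a),h(m,b,one)))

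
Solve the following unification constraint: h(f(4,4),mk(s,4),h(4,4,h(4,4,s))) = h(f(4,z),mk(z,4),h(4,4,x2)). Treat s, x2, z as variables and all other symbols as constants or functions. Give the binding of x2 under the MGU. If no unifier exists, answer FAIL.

h(4,4,4)

Decompose h/3: f(4,4) = f(4,z),  mk(s,4) = mk(z,4),  h(4,4,h(4,4,s)) = h(4,4,x2).
Decompose f/2: 4 = 4,  4 = z.
Delete trivial equation 4 = 4.
Bind z := 4; substituting into the one remaining equation that mentions z gives: mk(s,4) = mk(4,4).
Decompose mk/2: s = 4,  4 = 4.
Bind s := 4; substituting into the one remaining equation that mentions s gives: h(4,4,h(4,4,4)) = h(4,4,x2).
Delete trivial equation 4 = 4.
Decompose h/3: 4 = 4,  4 = 4,  h(4,4,4) = x2.
Delete trivial equation 4 = 4.
Delete trivial equation 4 = 4.
Bind x2 := h(4,4,4).
MGU = { z ↦ 4, s ↦ 4, x2 ↦ h(4,4,4) }, so x2 ↦ h(4,4,4).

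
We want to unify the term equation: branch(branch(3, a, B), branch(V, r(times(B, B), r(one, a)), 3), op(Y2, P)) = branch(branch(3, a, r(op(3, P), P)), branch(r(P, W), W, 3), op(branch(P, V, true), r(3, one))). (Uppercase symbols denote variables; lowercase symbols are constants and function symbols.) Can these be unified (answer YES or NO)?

Decompose branch/3: branch(3, a, B) = branch(3, a, r(op(3, P), P)),  branch(V, r(times(B, B), r(one, a)), 3) = branch(r(P, W), W, 3),  op(Y2, P) = op(branch(P, V, true), r(3, one)).
Decompose branch/3: 3 = 3,  a = a,  B = r(op(3, P), P).
Delete trivial equation 3 = 3.
Delete trivial equation a = a.
Bind B := r(op(3, P), P); substituting into the one remaining equation that mentions B gives: branch(V, r(times(r(op(3, P), P), r(op(3, P), P)), r(one, a)), 3) = branch(r(P, W), W, 3).
Decompose branch/3: V = r(P, W),  r(times(r(op(3, P), P), r(op(3, P), P)), r(one, a)) = W,  3 = 3.
Bind V := r(P, W); substituting into the one remaining equation that mentions V gives: op(Y2, P) = op(branch(P, r(P, W), true), r(3, one)).
Bind W := r(times(r(op(3, P), P), r(op(3, P), P)), r(one, a)); substituting into the one remaining equation that mentions W gives: op(Y2, P) = op(branch(P, r(P, r(times(r(op(3, P), P), r(op(3, P), P)), r(one, a))), true), r(3, one)). Substituting into the earlier binding gives V := r(P, r(times(r(op(3, P), P), r(op(3, P), P)), r(one, a))).
Delete trivial equation 3 = 3.
Decompose op/2: Y2 = branch(P, r(P, r(times(r(op(3, P), P), r(op(3, P), P)), r(one, a))), true),  P = r(3, one).
Bind Y2 := branch(P, r(P, r(times(r(op(3, P), P), r(op(3, P), P)), r(one, a))), true); no other remaining equation mentions Y2.
Bind P := r(3, one). Substituting into the earlier bindings gives B := r(op(3, r(3, one)), r(3, one)), V := r(r(3, one), r(times(r(op(3, r(3, one)), r(3, one)), r(op(3, r(3, one)), r(3, one))), r(one, a))), W := r(times(r(op(3, r(3, one)), r(3, one)), r(op(3, r(3, one)), r(3, one))), r(one, a)), Y2 := branch(r(3, one), r(r(3, one), r(times(r(op(3, r(3, one)), r(3, one)), r(op(3, r(3, one)), r(3, one))), r(one, a))), true).
No equations remain and no clash or occurs-check failure arose, so a unifier exists.

YES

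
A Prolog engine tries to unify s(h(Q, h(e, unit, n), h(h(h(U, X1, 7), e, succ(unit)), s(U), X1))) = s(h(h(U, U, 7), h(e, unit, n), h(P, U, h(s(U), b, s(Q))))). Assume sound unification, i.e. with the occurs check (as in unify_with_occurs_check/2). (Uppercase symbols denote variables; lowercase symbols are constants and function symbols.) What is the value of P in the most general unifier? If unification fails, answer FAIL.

Decompose s/1: h(Q, h(e, unit, n), h(h(h(U, X1, 7), e, succ(unit)), s(U), X1)) = h(h(U, U, 7), h(e, unit, n), h(P, U, h(s(U), b, s(Q)))).
Decompose h/3: Q = h(U, U, 7),  h(e, unit, n) = h(e, unit, n),  h(h(h(U, X1, 7), e, succ(unit)), s(U), X1) = h(P, U, h(s(U), b, s(Q))).
Bind Q := h(U, U, 7); substituting into the one remaining equation that mentions Q gives: h(h(h(U, X1, 7), e, succ(unit)), s(U), X1) = h(P, U, h(s(U), b, s(h(U, U, 7)))).
Delete trivial equation h(e, unit, n) = h(e, unit, n).
Decompose h/3: h(h(U, X1, 7), e, succ(unit)) = P,  s(U) = U,  X1 = h(s(U), b, s(h(U, U, 7))).
Bind P := h(h(U, X1, 7), e, succ(unit)); no other remaining equation mentions P.
Occurs check fails: U occurs in s(U); the equation U = s(U) has no finite solution.

FAIL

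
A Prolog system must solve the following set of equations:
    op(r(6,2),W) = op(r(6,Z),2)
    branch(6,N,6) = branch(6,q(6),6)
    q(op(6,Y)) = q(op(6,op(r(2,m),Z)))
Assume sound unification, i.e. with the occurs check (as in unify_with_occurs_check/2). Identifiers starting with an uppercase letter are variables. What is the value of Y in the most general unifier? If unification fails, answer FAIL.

op(r(2,m),2)

Decompose op/2: r(6,2) = r(6,Z),  W = 2.
Decompose r/2: 6 = 6,  2 = Z.
Delete trivial equation 6 = 6.
Bind Z := 2; substituting into the one remaining equation that mentions Z gives: q(op(6,Y)) = q(op(6,op(r(2,m),2))).
Bind W := 2; no other remaining equation mentions W.
Decompose branch/3: 6 = 6,  N = q(6),  6 = 6.
Delete trivial equation 6 = 6.
Bind N := q(6); no other remaining equation mentions N.
Delete trivial equation 6 = 6.
Decompose q/1: op(6,Y) = op(6,op(r(2,m),2)).
Decompose op/2: 6 = 6,  Y = op(r(2,m),2).
Delete trivial equation 6 = 6.
Bind Y := op(r(2,m),2).
MGU = { Z ↦ 2, W ↦ 2, N ↦ q(6), Y ↦ op(r(2,m),2) }, so Y ↦ op(r(2,m),2).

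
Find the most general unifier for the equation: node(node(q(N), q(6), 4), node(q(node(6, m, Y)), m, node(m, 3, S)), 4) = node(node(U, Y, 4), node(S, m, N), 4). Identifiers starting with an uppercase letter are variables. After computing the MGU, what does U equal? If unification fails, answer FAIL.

Decompose node/3: node(q(N), q(6), 4) = node(U, Y, 4),  node(q(node(6, m, Y)), m, node(m, 3, S)) = node(S, m, N),  4 = 4.
Decompose node/3: q(N) = U,  q(6) = Y,  4 = 4.
Bind U := q(N); no other remaining equation mentions U.
Bind Y := q(6); substituting into the one remaining equation that mentions Y gives: node(q(node(6, m, q(6))), m, node(m, 3, S)) = node(S, m, N).
Delete trivial equation 4 = 4.
Decompose node/3: q(node(6, m, q(6))) = S,  m = m,  node(m, 3, S) = N.
Bind S := q(node(6, m, q(6))); substituting into the one remaining equation that mentions S gives: node(m, 3, q(node(6, m, q(6)))) = N.
Delete trivial equation m = m.
Bind N := node(m, 3, q(node(6, m, q(6)))); no other remaining equation mentions N. Substituting into the earlier binding gives U := q(node(m, 3, q(node(6, m, q(6))))).
Delete trivial equation 4 = 4.
MGU = { U -> q(node(m, 3, q(node(6, m, q(6))))), Y -> q(6), S -> q(node(6, m, q(6))), N -> node(m, 3, q(node(6, m, q(6)))) }, so U -> q(node(m, 3, q(node(6, m, q(6))))).

q(node(m, 3, q(node(6, m, q(6)))))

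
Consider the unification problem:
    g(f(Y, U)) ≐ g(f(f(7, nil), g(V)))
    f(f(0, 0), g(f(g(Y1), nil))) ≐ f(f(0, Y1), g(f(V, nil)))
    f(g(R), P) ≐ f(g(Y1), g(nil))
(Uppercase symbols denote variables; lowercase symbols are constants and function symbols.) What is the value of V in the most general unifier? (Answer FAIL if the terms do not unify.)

g(0)

Decompose g/1: f(Y, U) ≐ f(f(7, nil), g(V)).
Decompose f/2: Y ≐ f(7, nil),  U ≐ g(V).
Bind Y := f(7, nil); no other remaining equation mentions Y.
Bind U := g(V); no other remaining equation mentions U.
Decompose f/2: f(0, 0) ≐ f(0, Y1),  g(f(g(Y1), nil)) ≐ g(f(V, nil)).
Decompose f/2: 0 ≐ 0,  0 ≐ Y1.
Delete trivial equation 0 ≐ 0.
Bind Y1 := 0; substituting into the remaining equations gives: g(f(g(0), nil)) ≐ g(f(V, nil)),  f(g(R), P) ≐ f(g(0), g(nil)).
Decompose g/1: f(g(0), nil) ≐ f(V, nil).
Decompose f/2: g(0) ≐ V,  nil ≐ nil.
Bind V := g(0); no other remaining equation mentions V. Substituting into the earlier binding gives U := g(g(0)).
Delete trivial equation nil ≐ nil.
Decompose f/2: g(R) ≐ g(0),  P ≐ g(nil).
Decompose g/1: R ≐ 0.
Bind R := 0; no other remaining equation mentions R.
Bind P := g(nil).
MGU = { Y := f(7, nil), U := g(g(0)), Y1 := 0, V := g(0), R := 0, P := g(nil) }, so V := g(0).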